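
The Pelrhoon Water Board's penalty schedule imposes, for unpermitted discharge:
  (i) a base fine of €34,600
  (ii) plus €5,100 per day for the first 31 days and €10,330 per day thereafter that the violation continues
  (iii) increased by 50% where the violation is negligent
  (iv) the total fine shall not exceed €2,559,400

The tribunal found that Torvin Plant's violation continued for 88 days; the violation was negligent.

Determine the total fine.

First 31 days: 31 × €5,100 = €158,100
Remaining days: (88 − 31) × €10,330 = €588,810
Per-day component: €158,100 + €588,810 = €746,910
Base plus per-day: €34,600 + €746,910 = €781,510
Enhancement: 50% of €781,510 = €390,755
Enhanced fine: €781,510 + €390,755 = €1,172,265
Cap at €2,559,400: €1,172,265 is within the cap, no reduction.

€1,172,265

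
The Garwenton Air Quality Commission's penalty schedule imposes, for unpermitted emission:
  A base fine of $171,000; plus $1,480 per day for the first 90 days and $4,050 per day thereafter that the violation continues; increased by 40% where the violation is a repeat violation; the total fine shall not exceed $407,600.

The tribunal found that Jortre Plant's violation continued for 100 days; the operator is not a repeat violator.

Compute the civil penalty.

$344,700

First 90 days: 90 × $1,480 = $133,200
Remaining days: (100 − 90) × $4,050 = $40,500
Per-day component: $133,200 + $40,500 = $173,700
Base plus per-day: $171,000 + $173,700 = $344,700
The operator is not a repeat violator: no 40% increase.
Cap at $407,600: $344,700 is within the cap, no reduction.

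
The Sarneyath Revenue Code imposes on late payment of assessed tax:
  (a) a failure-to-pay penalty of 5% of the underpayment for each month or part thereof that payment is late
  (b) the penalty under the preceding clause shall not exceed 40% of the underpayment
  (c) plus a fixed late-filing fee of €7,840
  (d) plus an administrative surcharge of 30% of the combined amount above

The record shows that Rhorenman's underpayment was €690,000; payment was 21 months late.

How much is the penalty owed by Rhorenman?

Accrued rate: 5% × 21 = 105%, capped at 40% → 40%
Failure-to-pay penalty: 40% of €690,000 = €276,000
Penalty before surcharge: €276,000 + €7,840 = €283,840
Administrative surcharge: 30% of €283,840 = €85,152
Total penalty: €283,840 + €85,152 = €368,992

€368,992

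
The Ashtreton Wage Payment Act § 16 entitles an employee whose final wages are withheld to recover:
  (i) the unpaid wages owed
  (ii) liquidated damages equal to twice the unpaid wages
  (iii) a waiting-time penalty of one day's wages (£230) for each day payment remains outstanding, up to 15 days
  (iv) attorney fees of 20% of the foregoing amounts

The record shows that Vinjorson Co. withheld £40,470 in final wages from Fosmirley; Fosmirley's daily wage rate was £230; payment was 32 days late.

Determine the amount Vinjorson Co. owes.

Doubled: 2 × £40,470 = £80,940
Penalty days: min(32, 15) = 15
Waiting-time penalty: 15 × £230 = £3,450
Subtotal: £40,470 + £80,940 + £3,450 = £124,860
Attorney fees: 20% of £124,860 = £24,972
Total award: £124,860 + £24,972 = £149,832

£149,832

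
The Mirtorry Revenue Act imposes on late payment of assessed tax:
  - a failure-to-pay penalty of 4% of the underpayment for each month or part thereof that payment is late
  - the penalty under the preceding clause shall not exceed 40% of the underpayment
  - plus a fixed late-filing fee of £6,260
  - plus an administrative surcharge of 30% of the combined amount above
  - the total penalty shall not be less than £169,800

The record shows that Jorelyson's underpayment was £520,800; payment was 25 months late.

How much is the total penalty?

Accrued rate: 4% × 25 = 100%, capped at 40% → 40%
Failure-to-pay penalty: 40% of £520,800 = £208,320
Penalty before surcharge: £208,320 + £6,260 = £214,580
Administrative surcharge: 30% of £214,580 = £64,374
Total penalty: £214,580 + £64,374 = £278,954
Minimum £169,800: £278,954 meets the minimum, no increase.

£278,954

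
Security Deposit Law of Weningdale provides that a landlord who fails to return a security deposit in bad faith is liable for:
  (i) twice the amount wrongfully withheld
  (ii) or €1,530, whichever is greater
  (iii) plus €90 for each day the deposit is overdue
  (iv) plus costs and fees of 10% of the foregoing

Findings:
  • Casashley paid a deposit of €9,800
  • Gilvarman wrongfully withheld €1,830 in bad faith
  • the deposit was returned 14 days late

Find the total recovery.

Doubled: 2 × €1,830 = €3,660
Minimum €1,530: €3,660 meets the minimum, no increase.
Late-return penalty: 14 × €90 = €1,260
Damages plus late penalty: €3,660 + €1,260 = €4,920
Costs and fees: 10% of €4,920 = €492
Total recovery: €4,920 + €492 = €5,412

Recovery: €5,412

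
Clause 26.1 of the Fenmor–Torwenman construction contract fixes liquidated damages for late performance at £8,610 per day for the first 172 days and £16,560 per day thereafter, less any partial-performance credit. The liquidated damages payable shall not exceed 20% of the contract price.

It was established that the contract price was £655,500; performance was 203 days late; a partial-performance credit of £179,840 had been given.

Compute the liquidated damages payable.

First 172 days: 172 × £8,610 = £1,480,920
Remaining days: (203 − 172) × £16,560 = £513,360
Accrued per-day damages: £1,480,920 + £513,360 = £1,994,280
Less partial-performance credit: £1,994,280 − £179,840 = £1,814,440
Cap: 20% of £655,500 = £131,100
Cap at £131,100: £1,814,440 exceeds the cap → £131,100

£131,100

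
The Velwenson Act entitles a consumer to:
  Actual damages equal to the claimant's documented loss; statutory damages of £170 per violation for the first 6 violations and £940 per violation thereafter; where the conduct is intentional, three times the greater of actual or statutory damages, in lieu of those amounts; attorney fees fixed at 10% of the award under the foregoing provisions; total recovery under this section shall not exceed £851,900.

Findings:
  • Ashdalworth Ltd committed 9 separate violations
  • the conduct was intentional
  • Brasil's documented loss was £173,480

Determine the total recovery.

First 6 violations: 6 × £170 = £1,020
Remaining violations: (9 − 6) × £940 = £2,820
Statutory damages: £1,020 + £2,820 = £3,840
Greater of actual damages (£173,480) or statutory damages (£3,840): £173,480
Trebled: 3 × £173,480 = £520,440
Attorney fees: 10% of £520,440 = £52,044
Total before cap: £520,440 + £52,044 = £572,484
Cap at £851,900: £572,484 is within the cap, no reduction.

£572,484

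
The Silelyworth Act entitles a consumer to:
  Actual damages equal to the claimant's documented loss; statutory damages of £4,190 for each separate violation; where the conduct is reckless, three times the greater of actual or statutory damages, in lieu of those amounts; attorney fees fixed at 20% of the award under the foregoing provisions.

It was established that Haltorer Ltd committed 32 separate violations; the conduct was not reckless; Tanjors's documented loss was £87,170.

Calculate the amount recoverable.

£265,500

Statutory damages: 32 × £4,190 = £134,080
Conduct not reckless: the in-lieu enhancement does not apply.
Actual plus statutory damages: £87,170 + £134,080 = £221,250
Attorney fees: 20% of £221,250 = £44,250
Total recovery: £221,250 + £44,250 = £265,500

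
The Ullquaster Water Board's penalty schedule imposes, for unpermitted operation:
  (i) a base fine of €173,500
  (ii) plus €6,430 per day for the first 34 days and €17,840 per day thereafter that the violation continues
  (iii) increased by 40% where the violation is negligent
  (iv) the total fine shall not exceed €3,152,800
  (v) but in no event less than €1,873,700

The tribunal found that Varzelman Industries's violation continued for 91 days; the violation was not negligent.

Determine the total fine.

€1,873,700

First 34 days: 34 × €6,430 = €218,620
Remaining days: (91 − 34) × €17,840 = €1,016,880
Per-day component: €218,620 + €1,016,880 = €1,235,500
Base plus per-day: €173,500 + €1,235,500 = €1,409,000
The violation was not negligent: no 40% increase.
Cap at €3,152,800: €1,409,000 is within the cap, no reduction.
Minimum €1,873,700: €1,409,000 is below the minimum → €1,873,700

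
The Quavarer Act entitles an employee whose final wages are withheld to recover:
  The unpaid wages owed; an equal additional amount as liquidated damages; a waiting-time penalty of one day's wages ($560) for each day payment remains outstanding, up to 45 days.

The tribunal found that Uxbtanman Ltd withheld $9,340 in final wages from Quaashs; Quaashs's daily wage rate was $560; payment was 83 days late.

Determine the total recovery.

Liquidated damages (equal amount): $9,340
Penalty days: min(83, 45) = 45
Waiting-time penalty: 45 × $560 = $25,200
Total award: $9,340 + $9,340 + $25,200 = $43,880

$43,880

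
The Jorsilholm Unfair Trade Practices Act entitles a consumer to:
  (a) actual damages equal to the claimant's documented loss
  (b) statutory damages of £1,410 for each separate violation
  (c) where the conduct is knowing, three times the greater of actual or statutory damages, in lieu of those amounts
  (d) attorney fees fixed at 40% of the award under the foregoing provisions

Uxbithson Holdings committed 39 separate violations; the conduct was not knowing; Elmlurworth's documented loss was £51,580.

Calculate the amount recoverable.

£149,198

Statutory damages: 39 × £1,410 = £54,990
Conduct not knowing: the in-lieu enhancement does not apply.
Actual plus statutory damages: £51,580 + £54,990 = £106,570
Attorney fees: 40% of £106,570 = £42,628
Total recovery: £106,570 + £42,628 = £149,198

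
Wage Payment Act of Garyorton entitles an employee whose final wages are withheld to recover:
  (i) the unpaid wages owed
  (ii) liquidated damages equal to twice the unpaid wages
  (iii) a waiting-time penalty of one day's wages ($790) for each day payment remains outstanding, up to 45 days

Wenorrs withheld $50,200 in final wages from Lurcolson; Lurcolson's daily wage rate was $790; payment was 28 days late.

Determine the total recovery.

$172,720

Doubled: 2 × $50,200 = $100,400
Penalty days: min(28, 45) = 28
Waiting-time penalty: 28 × $790 = $22,120
Total award: $50,200 + $100,400 + $22,120 = $172,720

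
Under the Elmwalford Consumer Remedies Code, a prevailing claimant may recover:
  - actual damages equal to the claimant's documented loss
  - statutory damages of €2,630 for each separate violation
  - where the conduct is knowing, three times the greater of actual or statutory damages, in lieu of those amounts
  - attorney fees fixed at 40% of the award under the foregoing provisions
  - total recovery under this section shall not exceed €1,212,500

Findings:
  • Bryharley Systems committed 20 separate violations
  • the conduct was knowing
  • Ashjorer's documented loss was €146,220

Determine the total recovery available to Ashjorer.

Statutory damages: 20 × €2,630 = €52,600
Greater of actual damages (€146,220) or statutory damages (€52,600): €146,220
Trebled: 3 × €146,220 = €438,660
Attorney fees: 40% of €438,660 = €175,464
Total before cap: €438,660 + €175,464 = €614,124
Cap at €1,212,500: €614,124 is within the cap, no reduction.

€614,124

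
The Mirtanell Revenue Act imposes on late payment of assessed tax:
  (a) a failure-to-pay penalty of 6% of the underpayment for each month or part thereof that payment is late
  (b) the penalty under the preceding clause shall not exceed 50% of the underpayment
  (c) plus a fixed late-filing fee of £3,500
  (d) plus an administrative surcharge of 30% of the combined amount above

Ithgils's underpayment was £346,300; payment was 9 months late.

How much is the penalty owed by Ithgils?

Accrued rate: 6% × 9 = 54%, capped at 50% → 50%
Failure-to-pay penalty: 50% of £346,300 = £173,150
Penalty before surcharge: £173,150 + £3,500 = £176,650
Administrative surcharge: 30% of £176,650 = £52,995
Total penalty: £176,650 + £52,995 = £229,645

£229,645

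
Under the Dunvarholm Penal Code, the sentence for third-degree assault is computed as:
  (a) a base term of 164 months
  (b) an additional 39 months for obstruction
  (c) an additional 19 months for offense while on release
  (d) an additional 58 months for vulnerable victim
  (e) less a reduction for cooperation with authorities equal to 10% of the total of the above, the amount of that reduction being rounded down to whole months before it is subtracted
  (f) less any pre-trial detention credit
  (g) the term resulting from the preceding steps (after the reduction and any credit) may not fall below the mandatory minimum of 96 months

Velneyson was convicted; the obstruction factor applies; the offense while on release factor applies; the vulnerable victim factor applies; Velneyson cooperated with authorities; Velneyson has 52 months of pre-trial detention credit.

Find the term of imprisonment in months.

Sentence: 200 months

Obstruction enhancement: +39 months
Offense while on release enhancement: +19 months
Vulnerable victim enhancement: +58 months
Adjusted term: 164 months + 39 months + 19 months + 58 months = 280 months
Cooperation with authorities reduction: 10% of 280 months = 28 months (rounded down)
After reduction: 280 − 28 = 252 months
Less pre-trial detention credit: 252 months − 52 months = 200 months
Minimum 96 months: 200 months meets the minimum, no increase.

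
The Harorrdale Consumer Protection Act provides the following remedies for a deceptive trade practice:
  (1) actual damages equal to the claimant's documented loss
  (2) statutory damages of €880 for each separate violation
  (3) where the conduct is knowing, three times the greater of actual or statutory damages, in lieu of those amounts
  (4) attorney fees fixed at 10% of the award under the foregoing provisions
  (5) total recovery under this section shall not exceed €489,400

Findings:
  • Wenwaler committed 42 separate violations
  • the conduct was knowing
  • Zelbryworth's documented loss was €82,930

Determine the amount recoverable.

€273,669

Statutory damages: 42 × €880 = €36,960
Greater of actual damages (€82,930) or statutory damages (€36,960): €82,930
Trebled: 3 × €82,930 = €248,790
Attorney fees: 10% of €248,790 = €24,879
Total before cap: €248,790 + €24,879 = €273,669
Cap at €489,400: €273,669 is within the cap, no reduction.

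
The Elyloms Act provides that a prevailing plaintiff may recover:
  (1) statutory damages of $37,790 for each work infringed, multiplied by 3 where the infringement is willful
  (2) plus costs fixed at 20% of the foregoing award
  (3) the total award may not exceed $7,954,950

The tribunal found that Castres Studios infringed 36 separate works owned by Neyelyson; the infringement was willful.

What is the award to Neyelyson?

Statutory damages: 36 × $37,790 = $1,360,440
Trebled: 3 × $1,360,440 = $4,081,320
Costs: 20% of $4,081,320 = $816,264
Award plus costs: $4,081,320 + $816,264 = $4,897,584
Cap at $7,954,950: $4,897,584 is within the cap, no reduction.

$4,897,584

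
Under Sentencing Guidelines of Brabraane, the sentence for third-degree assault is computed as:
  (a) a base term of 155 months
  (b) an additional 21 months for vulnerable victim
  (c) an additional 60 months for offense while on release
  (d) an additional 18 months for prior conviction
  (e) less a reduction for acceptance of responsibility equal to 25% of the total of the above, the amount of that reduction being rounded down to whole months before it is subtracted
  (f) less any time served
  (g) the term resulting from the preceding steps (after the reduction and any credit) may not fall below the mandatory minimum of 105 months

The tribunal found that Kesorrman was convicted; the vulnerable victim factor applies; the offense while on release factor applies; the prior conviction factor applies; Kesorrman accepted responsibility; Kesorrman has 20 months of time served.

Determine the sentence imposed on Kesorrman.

Vulnerable victim enhancement: +21 months
Offense while on release enhancement: +60 months
Prior conviction enhancement: +18 months
Adjusted term: 155 months + 21 months + 60 months + 18 months = 254 months
Acceptance of responsibility reduction: 25% of 254 months = 63 months (rounded down)
After reduction: 254 − 63 = 191 months
Less time served: 191 months − 20 months = 171 months
Minimum 105 months: 171 months meets the minimum, no increase.

171 months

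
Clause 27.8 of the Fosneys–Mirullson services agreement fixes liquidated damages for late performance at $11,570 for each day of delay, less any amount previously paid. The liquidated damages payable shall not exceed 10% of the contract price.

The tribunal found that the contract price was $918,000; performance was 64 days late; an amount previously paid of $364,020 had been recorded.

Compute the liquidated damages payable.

Per-day damages: 64 × $11,570 = $740,480
Less amount previously paid: $740,480 − $364,020 = $376,460
Cap: 10% of $918,000 = $91,800
Cap at $91,800: $376,460 exceeds the cap → $91,800

Liquidated damages: $91,800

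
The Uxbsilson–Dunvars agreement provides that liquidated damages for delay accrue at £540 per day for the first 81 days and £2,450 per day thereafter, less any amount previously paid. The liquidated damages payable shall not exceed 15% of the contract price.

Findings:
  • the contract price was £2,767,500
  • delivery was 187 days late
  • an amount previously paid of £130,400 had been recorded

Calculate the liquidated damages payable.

£173,040

First 81 days: 81 × £540 = £43,740
Remaining days: (187 − 81) × £2,450 = £259,700
Accrued per-day damages: £43,740 + £259,700 = £303,440
Less amount previously paid: £303,440 − £130,400 = £173,040
Cap: 15% of £2,767,500 = £415,125
Cap at £415,125: £173,040 is within the cap, no reduction.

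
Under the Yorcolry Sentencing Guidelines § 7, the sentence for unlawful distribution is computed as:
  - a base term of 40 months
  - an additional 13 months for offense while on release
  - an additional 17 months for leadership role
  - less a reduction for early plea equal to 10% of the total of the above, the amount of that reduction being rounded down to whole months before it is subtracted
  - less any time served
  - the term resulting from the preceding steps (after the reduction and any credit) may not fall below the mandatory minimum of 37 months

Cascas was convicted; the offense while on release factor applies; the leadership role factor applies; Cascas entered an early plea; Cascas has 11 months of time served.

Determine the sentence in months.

Offense while on release enhancement: +13 months
Leadership role enhancement: +17 months
Adjusted term: 40 months + 13 months + 17 months = 70 months
Early plea reduction: 10% of 70 months = 7 months (rounded down)
After reduction: 70 − 7 = 63 months
Less time served: 63 months − 11 months = 52 months
Minimum 37 months: 52 months meets the minimum, no increase.

52 months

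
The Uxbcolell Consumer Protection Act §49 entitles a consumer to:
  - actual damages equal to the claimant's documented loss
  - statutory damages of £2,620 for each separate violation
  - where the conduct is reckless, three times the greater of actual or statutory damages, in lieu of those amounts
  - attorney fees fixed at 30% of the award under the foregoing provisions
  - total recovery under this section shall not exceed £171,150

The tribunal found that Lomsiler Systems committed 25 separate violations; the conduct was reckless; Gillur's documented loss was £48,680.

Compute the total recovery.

Total recovery: £171,150

Statutory damages: 25 × £2,620 = £65,500
Greater of actual damages (£48,680) or statutory damages (£65,500): £65,500
Trebled: 3 × £65,500 = £196,500
Attorney fees: 30% of £196,500 = £58,950
Total before cap: £196,500 + £58,950 = £255,450
Cap at £171,150: £255,450 exceeds the cap → £171,150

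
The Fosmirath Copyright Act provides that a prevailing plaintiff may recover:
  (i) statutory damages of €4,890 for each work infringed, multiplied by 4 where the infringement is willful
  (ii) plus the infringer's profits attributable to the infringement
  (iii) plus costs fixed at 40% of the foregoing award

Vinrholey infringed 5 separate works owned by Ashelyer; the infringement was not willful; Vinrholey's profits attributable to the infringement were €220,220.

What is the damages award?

Statutory damages: 5 × €4,890 = €24,450
Infringement not willful: no ×4 enhancement.
Combined award: €24,450 + €220,220 = €244,670
Costs: 40% of €244,670 = €97,868
Award plus costs: €244,670 + €97,868 = €342,538

Award: €342,538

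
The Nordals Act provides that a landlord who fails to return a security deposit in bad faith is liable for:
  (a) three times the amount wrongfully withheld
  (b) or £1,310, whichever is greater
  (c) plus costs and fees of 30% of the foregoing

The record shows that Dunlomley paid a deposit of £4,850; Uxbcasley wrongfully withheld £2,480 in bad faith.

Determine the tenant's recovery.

Trebled: 3 × £2,480 = £7,440
Minimum £1,310: £7,440 meets the minimum, no increase.
Costs and fees: 30% of £7,440 = £2,232
Total recovery: £7,440 + £2,232 = £9,672

Recovery: £9,672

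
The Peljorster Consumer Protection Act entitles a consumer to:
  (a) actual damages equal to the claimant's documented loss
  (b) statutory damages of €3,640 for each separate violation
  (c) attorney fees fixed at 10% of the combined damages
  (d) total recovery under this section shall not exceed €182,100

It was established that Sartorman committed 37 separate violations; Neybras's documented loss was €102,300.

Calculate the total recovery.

€182,100

Statutory damages: 37 × €3,640 = €134,680
Combined damages: €102,300 + €134,680 = €236,980
Attorney fees: 10% of €236,980 = €23,698
Total before cap: €236,980 + €23,698 = €260,678
Cap at €182,100: €260,678 exceeds the cap → €182,100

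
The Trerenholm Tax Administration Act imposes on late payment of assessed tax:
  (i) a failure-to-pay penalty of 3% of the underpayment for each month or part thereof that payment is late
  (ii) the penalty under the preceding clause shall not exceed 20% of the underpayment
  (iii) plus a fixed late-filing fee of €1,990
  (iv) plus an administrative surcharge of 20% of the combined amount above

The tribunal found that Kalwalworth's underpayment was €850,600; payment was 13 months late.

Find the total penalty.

€206,532

Accrued rate: 3% × 13 = 39%, capped at 20% → 20%
Failure-to-pay penalty: 20% of €850,600 = €170,120
Penalty before surcharge: €170,120 + €1,990 = €172,110
Administrative surcharge: 20% of €172,110 = €34,422
Total penalty: €172,110 + €34,422 = €206,532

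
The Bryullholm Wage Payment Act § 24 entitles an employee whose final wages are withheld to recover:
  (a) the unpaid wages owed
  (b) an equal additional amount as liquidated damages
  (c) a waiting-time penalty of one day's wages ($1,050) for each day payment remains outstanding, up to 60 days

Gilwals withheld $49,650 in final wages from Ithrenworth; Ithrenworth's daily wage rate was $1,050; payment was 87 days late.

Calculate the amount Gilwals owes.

$162,300

Liquidated damages (equal amount): $49,650
Penalty days: min(87, 60) = 60
Waiting-time penalty: 60 × $1,050 = $63,000
Total award: $49,650 + $49,650 + $63,000 = $162,300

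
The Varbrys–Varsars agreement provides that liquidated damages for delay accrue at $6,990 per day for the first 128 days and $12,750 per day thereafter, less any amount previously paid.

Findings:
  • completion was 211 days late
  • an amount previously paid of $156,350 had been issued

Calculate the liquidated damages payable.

First 128 days: 128 × $6,990 = $894,720
Remaining days: (211 − 128) × $12,750 = $1,058,250
Accrued per-day damages: $894,720 + $1,058,250 = $1,952,970
Less amount previously paid: $1,952,970 − $156,350 = $1,796,620

$1,796,620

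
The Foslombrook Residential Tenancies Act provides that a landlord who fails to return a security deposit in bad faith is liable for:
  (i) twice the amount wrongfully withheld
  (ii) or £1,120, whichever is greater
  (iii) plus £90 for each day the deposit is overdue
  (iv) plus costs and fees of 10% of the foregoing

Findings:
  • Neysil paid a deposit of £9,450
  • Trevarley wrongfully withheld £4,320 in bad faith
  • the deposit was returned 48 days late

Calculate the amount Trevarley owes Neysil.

Doubled: 2 × £4,320 = £8,640
Minimum £1,120: £8,640 meets the minimum, no increase.
Late-return penalty: 48 × £90 = £4,320
Damages plus late penalty: £8,640 + £4,320 = £12,960
Costs and fees: 10% of £12,960 = £1,296
Total recovery: £12,960 + £1,296 = £14,256

£14,256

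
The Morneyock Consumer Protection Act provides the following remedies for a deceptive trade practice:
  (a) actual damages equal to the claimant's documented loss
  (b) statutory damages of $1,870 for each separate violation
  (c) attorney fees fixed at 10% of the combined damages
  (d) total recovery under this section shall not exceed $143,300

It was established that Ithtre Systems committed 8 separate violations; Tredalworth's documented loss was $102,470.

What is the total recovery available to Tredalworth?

$129,173

Statutory damages: 8 × $1,870 = $14,960
Combined damages: $102,470 + $14,960 = $117,430
Attorney fees: 10% of $117,430 = $11,743
Total before cap: $117,430 + $11,743 = $129,173
Cap at $143,300: $129,173 is within the cap, no reduction.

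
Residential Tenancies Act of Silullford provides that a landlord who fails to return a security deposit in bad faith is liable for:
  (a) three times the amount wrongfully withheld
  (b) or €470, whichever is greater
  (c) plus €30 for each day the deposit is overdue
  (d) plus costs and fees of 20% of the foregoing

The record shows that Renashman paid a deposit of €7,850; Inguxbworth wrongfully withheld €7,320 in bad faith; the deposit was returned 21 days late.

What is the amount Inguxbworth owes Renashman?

€27,108

Trebled: 3 × €7,320 = €21,960
Minimum €470: €21,960 meets the minimum, no increase.
Late-return penalty: 21 × €30 = €630
Damages plus late penalty: €21,960 + €630 = €22,590
Costs and fees: 20% of €22,590 = €4,518
Total recovery: €22,590 + €4,518 = €27,108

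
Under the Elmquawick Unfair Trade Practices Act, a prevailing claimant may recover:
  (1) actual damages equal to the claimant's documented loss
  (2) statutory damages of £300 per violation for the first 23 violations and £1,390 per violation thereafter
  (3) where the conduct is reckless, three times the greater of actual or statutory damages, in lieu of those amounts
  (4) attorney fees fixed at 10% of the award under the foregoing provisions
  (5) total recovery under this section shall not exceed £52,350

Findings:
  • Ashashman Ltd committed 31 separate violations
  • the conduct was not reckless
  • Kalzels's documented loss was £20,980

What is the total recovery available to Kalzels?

First 23 violations: 23 × £300 = £6,900
Remaining violations: (31 − 23) × £1,390 = £11,120
Statutory damages: £6,900 + £11,120 = £18,020
Conduct not reckless: the in-lieu enhancement does not apply.
Actual plus statutory damages: £20,980 + £18,020 = £39,000
Attorney fees: 10% of £39,000 = £3,900
Total before cap: £39,000 + £3,900 = £42,900
Cap at £52,350: £42,900 is within the cap, no reduction.

£42,900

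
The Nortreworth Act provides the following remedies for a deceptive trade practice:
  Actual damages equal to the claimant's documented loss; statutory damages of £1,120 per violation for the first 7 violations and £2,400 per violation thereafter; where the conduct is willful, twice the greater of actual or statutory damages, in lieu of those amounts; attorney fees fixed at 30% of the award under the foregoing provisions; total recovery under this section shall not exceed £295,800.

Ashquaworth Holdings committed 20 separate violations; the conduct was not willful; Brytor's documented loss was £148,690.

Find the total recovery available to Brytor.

Total recovery: £244,049

First 7 violations: 7 × £1,120 = £7,840
Remaining violations: (20 − 7) × £2,400 = £31,200
Statutory damages: £7,840 + £31,200 = £39,040
Conduct not willful: the in-lieu enhancement does not apply.
Actual plus statutory damages: £148,690 + £39,040 = £187,730
Attorney fees: 30% of £187,730 = £56,319
Total before cap: £187,730 + £56,319 = £244,049
Cap at £295,800: £244,049 is within the cap, no reduction.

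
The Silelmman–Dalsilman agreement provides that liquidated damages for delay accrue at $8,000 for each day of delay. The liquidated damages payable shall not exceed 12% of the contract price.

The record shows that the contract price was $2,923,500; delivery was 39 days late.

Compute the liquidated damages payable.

Per-day damages: 39 × $8,000 = $312,000
Cap: 12% of $2,923,500 = $350,820
Cap at $350,820: $312,000 is within the cap, no reduction.

Liquidated damages: $312,000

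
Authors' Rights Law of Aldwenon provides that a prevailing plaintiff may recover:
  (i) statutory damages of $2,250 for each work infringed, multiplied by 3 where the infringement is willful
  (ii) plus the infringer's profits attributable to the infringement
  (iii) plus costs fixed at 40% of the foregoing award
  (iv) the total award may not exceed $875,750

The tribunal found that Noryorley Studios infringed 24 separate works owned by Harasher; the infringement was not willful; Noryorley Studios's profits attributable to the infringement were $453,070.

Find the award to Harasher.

Statutory damages: 24 × $2,250 = $54,000
Infringement not willful: no ×3 enhancement.
Combined award: $54,000 + $453,070 = $507,070
Costs: 40% of $507,070 = $202,828
Award plus costs: $507,070 + $202,828 = $709,898
Cap at $875,750: $709,898 is within the cap, no reduction.

Award: $709,898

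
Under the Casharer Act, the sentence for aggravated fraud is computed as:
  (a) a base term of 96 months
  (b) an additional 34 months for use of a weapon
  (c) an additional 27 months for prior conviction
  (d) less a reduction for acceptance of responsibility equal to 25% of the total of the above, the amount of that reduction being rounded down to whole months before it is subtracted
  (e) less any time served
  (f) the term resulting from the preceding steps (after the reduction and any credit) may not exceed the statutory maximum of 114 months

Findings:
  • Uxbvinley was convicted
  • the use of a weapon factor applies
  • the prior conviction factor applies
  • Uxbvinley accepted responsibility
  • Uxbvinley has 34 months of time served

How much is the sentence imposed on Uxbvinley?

Sentence: 84 months

Use of a weapon enhancement: +34 months
Prior conviction enhancement: +27 months
Adjusted term: 96 months + 34 months + 27 months = 157 months
Acceptance of responsibility reduction: 25% of 157 months = 39 months (rounded down)
After reduction: 157 − 39 = 118 months
Less time served: 118 months − 34 months = 84 months
Cap at 114 months: 84 months is within the cap, no reduction.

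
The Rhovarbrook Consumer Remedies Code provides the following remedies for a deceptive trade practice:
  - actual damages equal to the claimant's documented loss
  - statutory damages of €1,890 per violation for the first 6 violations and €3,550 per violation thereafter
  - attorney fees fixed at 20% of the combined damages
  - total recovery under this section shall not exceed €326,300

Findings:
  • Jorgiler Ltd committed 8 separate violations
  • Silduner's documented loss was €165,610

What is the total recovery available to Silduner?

First 6 violations: 6 × €1,890 = €11,340
Remaining violations: (8 − 6) × €3,550 = €7,100
Statutory damages: €11,340 + €7,100 = €18,440
Combined damages: €165,610 + €18,440 = €184,050
Attorney fees: 20% of €184,050 = €36,810
Total before cap: €184,050 + €36,810 = €220,860
Cap at €326,300: €220,860 is within the cap, no reduction.

Total recovery: €220,860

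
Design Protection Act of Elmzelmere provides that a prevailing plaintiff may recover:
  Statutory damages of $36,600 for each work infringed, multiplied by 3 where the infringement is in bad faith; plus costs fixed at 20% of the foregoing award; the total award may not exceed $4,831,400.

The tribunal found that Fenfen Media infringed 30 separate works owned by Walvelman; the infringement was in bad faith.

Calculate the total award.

Statutory damages: 30 × $36,600 = $1,098,000
Trebled: 3 × $1,098,000 = $3,294,000
Costs: 20% of $3,294,000 = $658,800
Award plus costs: $3,294,000 + $658,800 = $3,952,800
Cap at $4,831,400: $3,952,800 is within the cap, no reduction.

$3,952,800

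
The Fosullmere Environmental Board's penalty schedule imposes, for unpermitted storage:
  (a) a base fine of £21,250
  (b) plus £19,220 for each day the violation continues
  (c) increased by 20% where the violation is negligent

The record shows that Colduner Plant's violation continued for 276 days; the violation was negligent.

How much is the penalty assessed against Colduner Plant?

Civil penalty: £6,391,164

Per-day component: 276 × £19,220 = £5,304,720
Base plus per-day: £21,250 + £5,304,720 = £5,325,970
Enhancement: 20% of £5,325,970 = £1,065,194
Enhanced fine: £5,325,970 + £1,065,194 = £6,391,164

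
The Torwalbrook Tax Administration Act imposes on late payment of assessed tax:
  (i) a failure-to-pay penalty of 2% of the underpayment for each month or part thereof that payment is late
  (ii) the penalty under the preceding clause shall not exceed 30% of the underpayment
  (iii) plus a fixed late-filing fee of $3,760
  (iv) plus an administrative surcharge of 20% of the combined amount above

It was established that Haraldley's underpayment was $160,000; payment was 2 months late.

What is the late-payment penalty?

Accrued rate: 2% × 2 = 4%, capped at 30% → 4%
Failure-to-pay penalty: 4% of $160,000 = $6,400
Penalty before surcharge: $6,400 + $3,760 = $10,160
Administrative surcharge: 20% of $10,160 = $2,032
Total penalty: $10,160 + $2,032 = $12,192

$12,192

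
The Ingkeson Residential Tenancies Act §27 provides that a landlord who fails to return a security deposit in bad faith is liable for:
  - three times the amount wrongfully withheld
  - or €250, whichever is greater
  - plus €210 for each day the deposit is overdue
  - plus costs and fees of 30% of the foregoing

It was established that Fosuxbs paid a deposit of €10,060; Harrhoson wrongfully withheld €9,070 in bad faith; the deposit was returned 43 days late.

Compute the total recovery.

€47,112

Trebled: 3 × €9,070 = €27,210
Minimum €250: €27,210 meets the minimum, no increase.
Late-return penalty: 43 × €210 = €9,030
Damages plus late penalty: €27,210 + €9,030 = €36,240
Costs and fees: 30% of €36,240 = €10,872
Total recovery: €36,240 + €10,872 = €47,112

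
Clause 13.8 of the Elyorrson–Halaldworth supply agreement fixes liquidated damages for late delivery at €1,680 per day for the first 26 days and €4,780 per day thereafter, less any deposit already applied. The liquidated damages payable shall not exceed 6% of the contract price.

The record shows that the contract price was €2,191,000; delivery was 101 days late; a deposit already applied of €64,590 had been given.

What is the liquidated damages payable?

First 26 days: 26 × €1,680 = €43,680
Remaining days: (101 − 26) × €4,780 = €358,500
Accrued per-day damages: €43,680 + €358,500 = €402,180
Less deposit already applied: €402,180 − €64,590 = €337,590
Cap: 6% of €2,191,000 = €131,460
Cap at €131,460: €337,590 exceeds the cap → €131,460

€131,460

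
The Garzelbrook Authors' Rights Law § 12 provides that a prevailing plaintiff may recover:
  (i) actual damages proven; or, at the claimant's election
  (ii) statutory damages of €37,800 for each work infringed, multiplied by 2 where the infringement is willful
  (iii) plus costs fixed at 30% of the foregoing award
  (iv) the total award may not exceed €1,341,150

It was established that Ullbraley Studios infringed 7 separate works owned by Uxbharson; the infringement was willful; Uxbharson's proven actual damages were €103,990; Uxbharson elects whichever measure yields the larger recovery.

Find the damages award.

Award: €687,960

Statutory damages: 7 × €37,800 = €264,600
Doubled: 2 × €264,600 = €529,200
Greater of actual damages (€103,990) or enhanced statutory damages (€529,200): €529,200
Costs: 30% of €529,200 = €158,760
Award plus costs: €529,200 + €158,760 = €687,960
Cap at €1,341,150: €687,960 is within the cap, no reduction.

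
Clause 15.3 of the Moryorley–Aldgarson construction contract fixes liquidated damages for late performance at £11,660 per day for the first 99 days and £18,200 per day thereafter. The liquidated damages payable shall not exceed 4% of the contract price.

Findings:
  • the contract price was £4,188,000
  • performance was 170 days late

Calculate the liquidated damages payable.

First 99 days: 99 × £11,660 = £1,154,340
Remaining days: (170 − 99) × £18,200 = £1,292,200
Accrued per-day damages: £1,154,340 + £1,292,200 = £2,446,540
Cap: 4% of £4,188,000 = £167,520
Cap at £167,520: £2,446,540 exceeds the cap → £167,520

£167,520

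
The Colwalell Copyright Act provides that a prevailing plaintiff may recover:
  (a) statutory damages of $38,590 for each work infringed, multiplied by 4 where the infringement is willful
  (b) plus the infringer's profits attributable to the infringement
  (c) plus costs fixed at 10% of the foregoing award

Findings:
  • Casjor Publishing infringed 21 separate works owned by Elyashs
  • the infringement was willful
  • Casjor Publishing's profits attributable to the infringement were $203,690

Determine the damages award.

Statutory damages: 21 × $38,590 = $810,390
Multiplied by 4: 4 × $810,390 = $3,241,560
Combined award: $3,241,560 + $203,690 = $3,445,250
Costs: 10% of $3,445,250 = $344,525
Award plus costs: $3,445,250 + $344,525 = $3,789,775

$3,789,775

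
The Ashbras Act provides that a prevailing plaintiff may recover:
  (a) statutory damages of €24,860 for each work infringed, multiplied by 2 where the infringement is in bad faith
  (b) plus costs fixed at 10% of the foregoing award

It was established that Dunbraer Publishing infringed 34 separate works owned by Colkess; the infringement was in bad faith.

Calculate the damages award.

Award: €1,859,528

Statutory damages: 34 × €24,860 = €845,240
Doubled: 2 × €845,240 = €1,690,480
Costs: 10% of €1,690,480 = €169,048
Award plus costs: €1,690,480 + €169,048 = €1,859,528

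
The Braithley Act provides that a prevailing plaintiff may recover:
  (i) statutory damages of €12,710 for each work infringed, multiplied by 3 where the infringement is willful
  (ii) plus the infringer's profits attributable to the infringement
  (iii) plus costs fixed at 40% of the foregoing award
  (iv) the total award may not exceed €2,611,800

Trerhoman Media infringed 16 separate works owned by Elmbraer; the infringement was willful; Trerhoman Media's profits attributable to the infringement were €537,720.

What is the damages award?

Statutory damages: 16 × €12,710 = €203,360
Trebled: 3 × €203,360 = €610,080
Combined award: €610,080 + €537,720 = €1,147,800
Costs: 40% of €1,147,800 = €459,120
Award plus costs: €1,147,800 + €459,120 = €1,606,920
Cap at €2,611,800: €1,606,920 is within the cap, no reduction.

€1,606,920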